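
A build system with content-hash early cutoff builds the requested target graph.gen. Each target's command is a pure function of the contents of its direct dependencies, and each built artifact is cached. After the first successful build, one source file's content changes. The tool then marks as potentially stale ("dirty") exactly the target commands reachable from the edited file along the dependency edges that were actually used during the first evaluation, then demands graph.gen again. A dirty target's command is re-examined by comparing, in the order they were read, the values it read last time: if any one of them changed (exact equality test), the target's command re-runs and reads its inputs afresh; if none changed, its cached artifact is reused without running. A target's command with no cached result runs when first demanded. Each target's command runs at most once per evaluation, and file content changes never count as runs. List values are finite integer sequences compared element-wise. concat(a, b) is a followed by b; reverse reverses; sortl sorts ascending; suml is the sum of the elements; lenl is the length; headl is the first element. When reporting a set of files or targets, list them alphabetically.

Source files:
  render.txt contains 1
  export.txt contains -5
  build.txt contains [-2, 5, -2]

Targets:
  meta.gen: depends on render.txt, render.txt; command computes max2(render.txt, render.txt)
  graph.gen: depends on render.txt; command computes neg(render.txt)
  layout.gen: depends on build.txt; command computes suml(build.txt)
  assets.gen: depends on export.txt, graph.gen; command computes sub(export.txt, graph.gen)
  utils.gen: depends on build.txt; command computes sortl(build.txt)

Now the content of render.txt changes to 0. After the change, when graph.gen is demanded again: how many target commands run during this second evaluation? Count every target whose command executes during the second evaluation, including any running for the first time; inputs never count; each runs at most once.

First evaluation (everything demanded from the output):
  graph.gen = neg(1) = -1

Propagation after the edit:
  graph.gen: runs — render.txt 1->0; result 0.

Target commands that run: graph.gen — 1 in total.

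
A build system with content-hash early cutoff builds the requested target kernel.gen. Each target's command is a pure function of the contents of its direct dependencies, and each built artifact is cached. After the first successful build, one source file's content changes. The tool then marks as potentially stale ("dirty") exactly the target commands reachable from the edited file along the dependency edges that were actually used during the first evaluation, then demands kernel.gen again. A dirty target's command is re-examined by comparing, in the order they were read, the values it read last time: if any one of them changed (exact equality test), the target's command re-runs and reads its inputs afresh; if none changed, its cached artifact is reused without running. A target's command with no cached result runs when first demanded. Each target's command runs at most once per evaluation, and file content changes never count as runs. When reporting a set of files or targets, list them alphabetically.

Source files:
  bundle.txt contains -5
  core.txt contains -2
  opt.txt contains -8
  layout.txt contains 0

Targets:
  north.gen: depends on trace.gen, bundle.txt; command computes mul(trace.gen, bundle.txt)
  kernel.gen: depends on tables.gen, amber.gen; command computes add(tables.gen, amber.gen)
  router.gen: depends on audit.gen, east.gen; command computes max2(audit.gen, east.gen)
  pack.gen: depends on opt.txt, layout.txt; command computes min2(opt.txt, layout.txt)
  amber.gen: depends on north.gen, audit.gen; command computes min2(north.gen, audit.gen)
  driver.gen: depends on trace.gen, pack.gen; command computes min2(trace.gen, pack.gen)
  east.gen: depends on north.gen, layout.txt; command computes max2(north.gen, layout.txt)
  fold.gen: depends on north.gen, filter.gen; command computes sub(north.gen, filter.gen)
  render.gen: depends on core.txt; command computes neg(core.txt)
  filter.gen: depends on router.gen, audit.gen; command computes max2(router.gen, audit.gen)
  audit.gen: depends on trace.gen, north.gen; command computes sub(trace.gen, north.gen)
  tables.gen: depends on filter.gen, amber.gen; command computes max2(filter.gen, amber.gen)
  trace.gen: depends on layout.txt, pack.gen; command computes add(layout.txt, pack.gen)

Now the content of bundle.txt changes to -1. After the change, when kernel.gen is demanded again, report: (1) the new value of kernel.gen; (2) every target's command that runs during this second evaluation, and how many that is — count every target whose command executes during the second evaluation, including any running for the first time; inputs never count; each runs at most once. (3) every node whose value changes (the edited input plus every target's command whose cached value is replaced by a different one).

New value of kernel.gen: -8.
Target commands that run: amber.gen, audit.gen, east.gen, filter.gen, kernel.gen, north.gen, router.gen, tables.gen — 8 in total.
Values that change: amber.gen, audit.gen, bundle.txt, east.gen, filter.gen, north.gen, router.gen, tables.gen.

First evaluation (everything demanded from the output):
  pack.gen = min2(-8, 0) = -8
  trace.gen = add(0, -8) = -8
  north.gen = mul(-8, -5) = 40
  audit.gen = sub(-8, 40) = -48
  amber.gen = min2(40, -48) = -48
  east.gen = max2(40, 0) = 40
  router.gen = max2(-48, 40) = 40
  filter.gen = max2(40, -48) = 40
  tables.gen = max2(40, -48) = 40
  kernel.gen = add(40, -48) = -8

Propagation after the edit:
  north.gen: runs — bundle.txt -5->-1; result 8.
  audit.gen: runs — north.gen 40->8; result -16.
  amber.gen: runs — north.gen 40->8; audit.gen -48->-16; result -16.
  east.gen: runs — north.gen 40->8; result 8.
  router.gen: runs — audit.gen -48->-16; east.gen 40->8; result 8.
  filter.gen: runs — router.gen 40->8; audit.gen -48->-16; result 8.
  tables.gen: runs — filter.gen 40->8; amber.gen -48->-16; result 8.
  kernel.gen: runs — tables.gen 40->8; amber.gen -48->-16; result -8 (same value as before).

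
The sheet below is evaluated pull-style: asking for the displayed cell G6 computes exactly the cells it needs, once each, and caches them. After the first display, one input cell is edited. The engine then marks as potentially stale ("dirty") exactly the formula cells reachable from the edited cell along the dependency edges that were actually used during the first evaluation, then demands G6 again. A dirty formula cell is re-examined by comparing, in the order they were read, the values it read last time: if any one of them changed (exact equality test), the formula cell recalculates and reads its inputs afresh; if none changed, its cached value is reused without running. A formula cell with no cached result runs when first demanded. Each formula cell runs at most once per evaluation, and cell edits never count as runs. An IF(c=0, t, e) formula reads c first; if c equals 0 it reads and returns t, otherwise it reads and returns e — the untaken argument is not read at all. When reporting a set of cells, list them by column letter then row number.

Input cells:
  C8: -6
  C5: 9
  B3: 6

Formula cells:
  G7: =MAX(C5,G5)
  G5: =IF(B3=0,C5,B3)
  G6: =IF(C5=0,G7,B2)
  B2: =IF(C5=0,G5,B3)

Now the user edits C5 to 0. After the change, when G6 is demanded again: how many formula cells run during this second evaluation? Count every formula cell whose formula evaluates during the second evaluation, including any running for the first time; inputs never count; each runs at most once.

First demand of the output computes:
  B2 = IF(C5=0: C5=9 -> else branch B3) = 6
  G6 = IF(C5=0: C5=9 -> else branch B2) = 6

After the edit, cleaning proceeds:
  G5: had never run; runs now, result 6.
  B2: stays stale; no demand reaches it after the flip.
  G7: had never run; runs now, result 6.
  G6: a read changed (C5 9->0) — executes, giving 6 — identical to its old value.

Note the branch switch — demand abandons B2, which is never re-examined.

3 formula cells run: G5, G6, G7.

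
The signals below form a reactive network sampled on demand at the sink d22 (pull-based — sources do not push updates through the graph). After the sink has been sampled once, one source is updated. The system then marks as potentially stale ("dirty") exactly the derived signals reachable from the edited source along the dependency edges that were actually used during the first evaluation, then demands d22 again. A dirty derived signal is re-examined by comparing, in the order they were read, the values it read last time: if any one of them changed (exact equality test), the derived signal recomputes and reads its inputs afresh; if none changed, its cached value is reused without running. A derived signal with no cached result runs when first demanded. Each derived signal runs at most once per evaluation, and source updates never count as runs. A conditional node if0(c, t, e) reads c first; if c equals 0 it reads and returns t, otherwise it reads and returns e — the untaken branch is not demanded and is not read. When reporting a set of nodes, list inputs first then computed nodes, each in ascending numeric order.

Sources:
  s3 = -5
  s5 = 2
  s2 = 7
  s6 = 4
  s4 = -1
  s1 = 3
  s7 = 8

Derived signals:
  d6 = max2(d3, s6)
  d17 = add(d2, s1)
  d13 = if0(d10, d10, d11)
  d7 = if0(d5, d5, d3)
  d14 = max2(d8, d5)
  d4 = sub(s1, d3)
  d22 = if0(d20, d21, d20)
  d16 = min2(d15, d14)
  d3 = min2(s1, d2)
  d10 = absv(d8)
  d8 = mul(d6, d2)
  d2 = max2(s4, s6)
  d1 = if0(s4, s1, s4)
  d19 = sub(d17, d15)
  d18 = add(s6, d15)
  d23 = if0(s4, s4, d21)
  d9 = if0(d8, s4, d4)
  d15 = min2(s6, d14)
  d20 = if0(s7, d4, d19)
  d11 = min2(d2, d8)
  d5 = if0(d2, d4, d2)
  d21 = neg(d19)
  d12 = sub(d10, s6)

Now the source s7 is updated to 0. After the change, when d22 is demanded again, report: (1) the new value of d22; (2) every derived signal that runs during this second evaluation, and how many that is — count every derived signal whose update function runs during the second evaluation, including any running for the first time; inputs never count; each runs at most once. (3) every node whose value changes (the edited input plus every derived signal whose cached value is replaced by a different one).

d22 now evaluates to -3.
Run set: d4, d20, d21, d22 (4 run).
Changed values: s7, d20, d22.
The important point: the flipped condition pulls in fresh nodes; d4, d21 run for the first time.

Initial pass — values computed on the first demand:
  d2 = max2(-1, 4) = 4
  d3 = min2(3, 4) = 3
  d5 = if0(d2=4 -> else branch d2) = 4
  d6 = max2(3, 4) = 4
  d8 = mul(4, 4) = 16
  d14 = max2(16, 4) = 16
  d15 = min2(4, 16) = 4
  d17 = add(4, 3) = 7
  d19 = sub(7, 4) = 3
  d20 = if0(s7=8 -> else branch d19) = 3
  d22 = if0(d20=3 -> else branch d20) = 3

Second demand — change propagation:
  d4: newly demanded (no cache) — executes and yields 0.
  d20: re-runs because s7 8->0; new result 0.
  d21: newly demanded (no cache) — executes and yields -3.
  d22: re-runs because d20 3->0; d20 3->0; new result -3.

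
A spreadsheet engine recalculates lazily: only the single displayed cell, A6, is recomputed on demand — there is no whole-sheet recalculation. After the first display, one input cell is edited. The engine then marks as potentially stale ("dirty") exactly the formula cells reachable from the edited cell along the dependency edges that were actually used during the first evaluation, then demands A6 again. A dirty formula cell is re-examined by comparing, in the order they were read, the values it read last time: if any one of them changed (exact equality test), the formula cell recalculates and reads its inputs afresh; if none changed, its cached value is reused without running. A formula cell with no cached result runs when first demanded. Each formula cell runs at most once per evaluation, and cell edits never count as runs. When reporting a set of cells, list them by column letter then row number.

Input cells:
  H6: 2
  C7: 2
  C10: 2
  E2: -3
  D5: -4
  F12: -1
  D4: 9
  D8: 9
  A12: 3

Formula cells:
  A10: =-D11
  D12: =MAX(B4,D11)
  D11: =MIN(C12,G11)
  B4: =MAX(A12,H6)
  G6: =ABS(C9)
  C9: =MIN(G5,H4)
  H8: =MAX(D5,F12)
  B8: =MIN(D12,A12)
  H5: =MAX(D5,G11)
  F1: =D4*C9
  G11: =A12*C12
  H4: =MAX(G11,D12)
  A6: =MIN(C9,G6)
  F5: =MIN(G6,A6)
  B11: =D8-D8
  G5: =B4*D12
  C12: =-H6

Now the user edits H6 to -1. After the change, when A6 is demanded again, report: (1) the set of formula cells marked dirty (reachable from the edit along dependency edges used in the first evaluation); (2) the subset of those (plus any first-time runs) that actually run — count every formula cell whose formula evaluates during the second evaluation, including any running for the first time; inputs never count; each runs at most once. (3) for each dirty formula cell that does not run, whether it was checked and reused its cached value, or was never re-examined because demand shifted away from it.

First evaluation (everything demanded from the output):
  B4 = MAX(3, 2) = 3
  C12 = -(2) = -2
  G11 = 3 * -2 = -6
  D11 = MIN(-2, -6) = -6
  D12 = MAX(3, -6) = 3
  G5 = 3 * 3 = 9
  H4 = MAX(-6, 3) = 3
  C9 = MIN(9, 3) = 3
  G6 = ABS(3) = 3
  A6 = MIN(3, 3) = 3

Propagation after the edit:
  B4: runs — H6 2->-1; result 3 (same value as before).
  C12: runs — H6 2->-1; result 1.
  G11: runs — C12 -2->1; result 3.
  D11: runs — C12 -2->1; G11 -6->3; result 1.
  D12: runs — D11 -6->1; result 3 (same value as before).
  G5: checked — values it read are unchanged (B4 unchanged, D12 unchanged); reused cached 9 without running.
  H4: runs — G11 -6->3; result 3 (same value as before).
  C9: checked — values it read are unchanged (G5 unchanged, H4 unchanged); reused cached 3 without running.
  G6: checked — values it read are unchanged (C9 unchanged); reused cached 3 without running.
  A6: checked — values it read are unchanged (C9 unchanged, G6 unchanged); reused cached 3 without running.

Key observation: the cutoff stops propagation at G5 — its inputs' values are unchanged, so it reuses its cache.

Marked dirty: A6, B4, C9, C12, D11, D12, G5, G6, G11, H4.
Formula cells that run: B4, C12, D11, D12, G11, H4 — 6 in total.
Checked but reused from cache: A6, C9, G5, G6.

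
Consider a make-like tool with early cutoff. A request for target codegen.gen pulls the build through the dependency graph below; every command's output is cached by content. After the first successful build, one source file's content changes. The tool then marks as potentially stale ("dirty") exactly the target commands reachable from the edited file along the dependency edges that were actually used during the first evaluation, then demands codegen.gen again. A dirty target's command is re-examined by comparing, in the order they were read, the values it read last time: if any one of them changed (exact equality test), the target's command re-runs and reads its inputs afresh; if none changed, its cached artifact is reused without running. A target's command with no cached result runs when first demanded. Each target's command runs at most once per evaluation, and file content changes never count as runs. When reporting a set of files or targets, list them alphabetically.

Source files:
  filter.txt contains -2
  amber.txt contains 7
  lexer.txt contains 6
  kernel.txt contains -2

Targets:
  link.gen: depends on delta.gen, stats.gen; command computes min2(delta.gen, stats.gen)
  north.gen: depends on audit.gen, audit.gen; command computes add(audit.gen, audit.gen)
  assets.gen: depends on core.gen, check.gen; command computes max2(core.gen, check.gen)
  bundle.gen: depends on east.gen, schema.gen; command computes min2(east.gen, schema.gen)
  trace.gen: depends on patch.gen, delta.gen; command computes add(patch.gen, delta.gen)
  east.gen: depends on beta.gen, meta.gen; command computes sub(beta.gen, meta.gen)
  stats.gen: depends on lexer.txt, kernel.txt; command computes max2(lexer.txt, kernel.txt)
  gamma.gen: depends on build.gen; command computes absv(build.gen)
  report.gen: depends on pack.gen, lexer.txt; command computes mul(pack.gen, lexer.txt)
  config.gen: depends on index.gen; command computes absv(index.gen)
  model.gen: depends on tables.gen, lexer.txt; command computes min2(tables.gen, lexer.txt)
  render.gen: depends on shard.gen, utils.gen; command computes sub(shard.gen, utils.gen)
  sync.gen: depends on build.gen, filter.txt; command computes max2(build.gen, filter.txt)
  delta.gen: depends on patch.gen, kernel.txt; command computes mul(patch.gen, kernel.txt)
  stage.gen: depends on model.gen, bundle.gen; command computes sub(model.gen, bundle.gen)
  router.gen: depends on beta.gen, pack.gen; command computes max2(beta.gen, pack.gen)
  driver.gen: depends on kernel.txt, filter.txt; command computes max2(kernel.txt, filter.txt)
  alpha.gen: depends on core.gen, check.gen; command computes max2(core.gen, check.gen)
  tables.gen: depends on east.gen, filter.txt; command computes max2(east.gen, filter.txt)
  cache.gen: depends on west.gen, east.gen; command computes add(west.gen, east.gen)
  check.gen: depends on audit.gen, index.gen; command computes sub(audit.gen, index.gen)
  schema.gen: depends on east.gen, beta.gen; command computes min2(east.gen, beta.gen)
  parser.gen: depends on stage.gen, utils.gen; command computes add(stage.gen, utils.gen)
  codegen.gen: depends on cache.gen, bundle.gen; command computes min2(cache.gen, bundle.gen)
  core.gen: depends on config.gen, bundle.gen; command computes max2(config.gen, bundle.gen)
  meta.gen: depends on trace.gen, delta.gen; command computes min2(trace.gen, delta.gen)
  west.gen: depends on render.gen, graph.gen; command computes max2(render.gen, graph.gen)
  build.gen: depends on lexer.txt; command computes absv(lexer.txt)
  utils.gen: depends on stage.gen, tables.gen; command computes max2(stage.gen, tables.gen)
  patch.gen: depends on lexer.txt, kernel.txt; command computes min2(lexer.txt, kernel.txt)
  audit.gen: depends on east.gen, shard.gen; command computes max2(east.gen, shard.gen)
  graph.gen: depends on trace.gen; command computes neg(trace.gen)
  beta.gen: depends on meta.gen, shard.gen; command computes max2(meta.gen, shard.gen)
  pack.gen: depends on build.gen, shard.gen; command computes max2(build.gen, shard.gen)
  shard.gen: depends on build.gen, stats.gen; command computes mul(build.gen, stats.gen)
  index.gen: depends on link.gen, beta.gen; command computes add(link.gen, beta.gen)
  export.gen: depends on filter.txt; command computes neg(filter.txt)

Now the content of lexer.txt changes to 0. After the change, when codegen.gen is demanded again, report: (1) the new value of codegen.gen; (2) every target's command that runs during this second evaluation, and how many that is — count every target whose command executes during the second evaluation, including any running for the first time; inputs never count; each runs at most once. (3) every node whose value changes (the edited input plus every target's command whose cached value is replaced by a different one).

Demanding codegen.gen again yields 0.
16 target commands run: beta.gen, build.gen, bundle.gen, cache.gen, codegen.gen, east.gen, model.gen, patch.gen, render.gen, schema.gen, shard.gen, stage.gen, stats.gen, tables.gen, utils.gen, west.gen.
The nodes whose values change: beta.gen, build.gen, bundle.gen, cache.gen, codegen.gen, east.gen, lexer.txt, model.gen, render.gen, schema.gen, shard.gen, stage.gen, stats.gen, tables.gen, utils.gen, west.gen.
Note where the cutoff bites: delta.gen is checked, finds nothing changed, and keeps its cache.

First demand of the output computes:
  build.gen = absv(6) = 6
  patch.gen = min2(6, -2) = -2
  delta.gen = mul(-2, -2) = 4
  stats.gen = max2(6, -2) = 6
  shard.gen = mul(6, 6) = 36
  trace.gen = add(-2, 4) = 2
  graph.gen = neg(2) = -2
  meta.gen = min2(2, 4) = 2
  beta.gen = max2(2, 36) = 36
  east.gen = sub(36, 2) = 34
  schema.gen = min2(34, 36) = 34
  bundle.gen = min2(34, 34) = 34
  tables.gen = max2(34, -2) = 34
  model.gen = min2(34, 6) = 6
  stage.gen = sub(6, 34) = -28
  utils.gen = max2(-28, 34) = 34
  render.gen = sub(36, 34) = 2
  west.gen = max2(2, -2) = 2
  cache.gen = add(2, 34) = 36
  codegen.gen = min2(36, 34) = 34

After the edit, cleaning proceeds:
  build.gen: a read changed (lexer.txt 6->0) — executes, giving 0.
  patch.gen: a read changed (lexer.txt 6->0) — executes, giving -2 — identical to its old value.
  delta.gen: dirty, but its reads are unchanged (patch.gen unchanged, kernel.txt unchanged); cached 4 stands.
  stats.gen: a read changed (lexer.txt 6->0) — executes, giving 0.
  shard.gen: a read changed (build.gen 6->0; stats.gen 6->0) — executes, giving 0.
  trace.gen: dirty, but its reads are unchanged (patch.gen unchanged, delta.gen unchanged); cached 2 stands.
  graph.gen: dirty, but its reads are unchanged (trace.gen unchanged); cached -2 stands.
  meta.gen: dirty, but its reads are unchanged (trace.gen unchanged, delta.gen unchanged); cached 2 stands.
  beta.gen: a read changed (shard.gen 36->0) — executes, giving 2.
  east.gen: a read changed (beta.gen 36->2) — executes, giving 0.
  schema.gen: a read changed (east.gen 34->0; beta.gen 36->2) — executes, giving 0.
  bundle.gen: a read changed (east.gen 34->0; schema.gen 34->0) — executes, giving 0.
  tables.gen: a read changed (east.gen 34->0) — executes, giving 0.
  model.gen: a read changed (tables.gen 34->0; lexer.txt 6->0) — executes, giving 0.
  stage.gen: a read changed (model.gen 6->0; bundle.gen 34->0) — executes, giving 0.
  utils.gen: a read changed (stage.gen -28->0; tables.gen 34->0) — executes, giving 0.
  render.gen: a read changed (shard.gen 36->0; utils.gen 34->0) — executes, giving 0.
  west.gen: a read changed (render.gen 2->0) — executes, giving 0.
  cache.gen: a read changed (west.gen 2->0; east.gen 34->0) — executes, giving 0.
  codegen.gen: a read changed (cache.gen 36->0; bundle.gen 34->0) — executes, giving 0.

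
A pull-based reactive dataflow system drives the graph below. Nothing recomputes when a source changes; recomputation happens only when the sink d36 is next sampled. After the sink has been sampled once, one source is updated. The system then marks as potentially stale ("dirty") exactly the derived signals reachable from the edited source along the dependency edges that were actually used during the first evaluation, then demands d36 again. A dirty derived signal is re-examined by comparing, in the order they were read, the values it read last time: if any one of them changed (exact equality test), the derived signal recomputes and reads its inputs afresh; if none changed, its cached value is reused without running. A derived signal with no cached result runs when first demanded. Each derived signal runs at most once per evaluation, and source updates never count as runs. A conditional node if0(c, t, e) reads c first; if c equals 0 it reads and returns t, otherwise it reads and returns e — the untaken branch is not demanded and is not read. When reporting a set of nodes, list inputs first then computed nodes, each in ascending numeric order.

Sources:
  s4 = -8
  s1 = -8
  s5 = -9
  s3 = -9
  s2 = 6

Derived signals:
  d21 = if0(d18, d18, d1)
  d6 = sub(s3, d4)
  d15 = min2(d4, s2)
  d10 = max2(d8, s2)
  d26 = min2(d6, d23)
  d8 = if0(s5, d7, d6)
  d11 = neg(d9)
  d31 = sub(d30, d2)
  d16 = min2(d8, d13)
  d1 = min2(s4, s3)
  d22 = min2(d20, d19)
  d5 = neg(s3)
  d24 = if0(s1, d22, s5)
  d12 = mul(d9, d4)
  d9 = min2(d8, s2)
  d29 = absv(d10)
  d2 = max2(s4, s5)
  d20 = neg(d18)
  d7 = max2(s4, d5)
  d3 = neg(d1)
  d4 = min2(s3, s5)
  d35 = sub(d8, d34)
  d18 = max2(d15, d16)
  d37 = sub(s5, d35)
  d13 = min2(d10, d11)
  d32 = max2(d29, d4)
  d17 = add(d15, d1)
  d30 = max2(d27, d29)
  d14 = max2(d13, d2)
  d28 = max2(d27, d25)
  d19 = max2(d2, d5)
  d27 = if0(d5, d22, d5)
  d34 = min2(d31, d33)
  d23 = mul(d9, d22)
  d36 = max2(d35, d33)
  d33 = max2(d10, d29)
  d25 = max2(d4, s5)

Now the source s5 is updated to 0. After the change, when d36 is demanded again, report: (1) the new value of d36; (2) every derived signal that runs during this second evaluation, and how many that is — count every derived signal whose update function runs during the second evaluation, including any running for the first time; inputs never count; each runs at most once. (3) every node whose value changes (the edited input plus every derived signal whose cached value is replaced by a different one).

New value of d36: 9.
Derived signals that run: d2, d7, d8, d10, d29, d30, d31, d33, d34, d35, d36 — 11 in total.
Values that change: s5, d2, d8, d10, d29, d31, d33, d34, d35, d36.
Key observation: a condition flipped, so demand moved to the other branch — d4, d6 are never re-examined.

First evaluation (everything demanded from the output):
  d2 = max2(-8, -9) = -8
  d4 = min2(-9, -9) = -9
  d5 = neg(-9) = 9
  d6 = sub(-9, -9) = 0
  d8 = if0(s5=-9 -> else branch d6) = 0
  d10 = max2(0, 6) = 6
  d27 = if0(d5=9 -> else branch d5) = 9
  d29 = absv(6) = 6
  d30 = max2(9, 6) = 9
  d31 = sub(9, -8) = 17
  d33 = max2(6, 6) = 6
  d34 = min2(17, 6) = 6
  d35 = sub(0, 6) = -6
  d36 = max2(-6, 6) = 6

Propagation after the edit:
  d2: runs — s5 -9->0; result 0.
  d4: marked dirty but never re-examined — demand shifted away from it.
  d6: marked dirty but never re-examined — demand shifted away from it.
  d7: demanded for the first time — runs, produces 9.
  d8: runs — s5 -9->0; result 9.
  d10: runs — d8 0->9; result 9.
  d29: runs — d10 6->9; result 9.
  d30: runs — d29 6->9; result 9 (same value as before).
  d31: runs — d2 -8->0; result 9.
  d33: runs — d10 6->9; d29 6->9; result 9.
  d34: runs — d31 17->9; d33 6->9; result 9.
  d35: runs — d8 0->9; d34 6->9; result 0.
  d36: runs — d35 -6->0; d33 6->9; result 9.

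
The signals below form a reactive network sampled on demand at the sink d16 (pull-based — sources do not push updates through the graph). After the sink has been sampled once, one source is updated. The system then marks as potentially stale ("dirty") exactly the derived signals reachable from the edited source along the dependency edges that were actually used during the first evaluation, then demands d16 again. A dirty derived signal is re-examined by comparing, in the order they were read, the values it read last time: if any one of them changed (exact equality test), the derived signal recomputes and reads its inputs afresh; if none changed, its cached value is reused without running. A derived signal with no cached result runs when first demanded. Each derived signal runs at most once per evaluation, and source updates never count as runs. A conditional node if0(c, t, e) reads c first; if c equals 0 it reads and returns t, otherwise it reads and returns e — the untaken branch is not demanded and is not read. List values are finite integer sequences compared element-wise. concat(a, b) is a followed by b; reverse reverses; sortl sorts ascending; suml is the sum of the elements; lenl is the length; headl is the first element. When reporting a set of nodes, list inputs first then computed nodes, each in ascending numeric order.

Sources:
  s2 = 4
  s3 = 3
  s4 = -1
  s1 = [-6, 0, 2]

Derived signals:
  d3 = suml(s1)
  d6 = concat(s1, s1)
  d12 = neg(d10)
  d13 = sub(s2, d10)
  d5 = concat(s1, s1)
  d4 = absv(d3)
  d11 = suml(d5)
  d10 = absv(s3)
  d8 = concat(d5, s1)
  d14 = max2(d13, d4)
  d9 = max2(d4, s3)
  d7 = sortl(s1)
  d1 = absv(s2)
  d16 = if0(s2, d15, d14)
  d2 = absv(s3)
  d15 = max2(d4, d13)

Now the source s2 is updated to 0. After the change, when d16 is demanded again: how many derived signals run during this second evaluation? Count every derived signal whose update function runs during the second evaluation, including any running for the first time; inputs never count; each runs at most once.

Initial pass — values computed on the first demand:
  d3 = suml([-6, 0, 2]) = -4
  d4 = absv(-4) = 4
  d10 = absv(3) = 3
  d13 = sub(4, 3) = 1
  d14 = max2(1, 4) = 4
  d16 = if0(s2=4 -> else branch d14) = 4

Second demand — change propagation:
  d13: re-runs because s2 4->0; new result -3.
  d14: dirty yet unreached — the second evaluation never asks for it.
  d15: newly demanded (no cache) — executes and yields 4.
  d16: re-runs because s2 4->0; new result 4 (unchanged).

The important point: the flipped condition redirects demand; d14 is left stale, never re-checked.

Run set: d13, d15, d16 (3 run).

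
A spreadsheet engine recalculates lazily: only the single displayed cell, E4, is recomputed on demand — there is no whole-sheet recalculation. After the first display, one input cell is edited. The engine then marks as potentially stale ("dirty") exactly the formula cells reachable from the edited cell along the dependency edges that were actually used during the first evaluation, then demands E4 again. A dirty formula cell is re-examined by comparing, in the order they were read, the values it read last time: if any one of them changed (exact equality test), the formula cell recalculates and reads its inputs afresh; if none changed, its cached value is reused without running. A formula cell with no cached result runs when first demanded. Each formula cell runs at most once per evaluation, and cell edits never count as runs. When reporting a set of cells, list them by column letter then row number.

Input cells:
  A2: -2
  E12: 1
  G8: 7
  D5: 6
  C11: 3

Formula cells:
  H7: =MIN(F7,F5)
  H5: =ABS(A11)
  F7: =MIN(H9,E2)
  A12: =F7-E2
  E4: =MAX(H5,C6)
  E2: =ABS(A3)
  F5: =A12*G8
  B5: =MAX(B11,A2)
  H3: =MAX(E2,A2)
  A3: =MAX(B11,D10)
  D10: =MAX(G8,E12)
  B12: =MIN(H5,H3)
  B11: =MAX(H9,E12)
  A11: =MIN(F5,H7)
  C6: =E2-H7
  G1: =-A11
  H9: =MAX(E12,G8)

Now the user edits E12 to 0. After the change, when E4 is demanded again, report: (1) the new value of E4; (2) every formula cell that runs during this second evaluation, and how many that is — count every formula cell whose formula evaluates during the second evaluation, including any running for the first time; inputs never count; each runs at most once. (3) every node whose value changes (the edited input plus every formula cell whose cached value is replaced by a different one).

First evaluation (everything demanded from the output):
  D10 = MAX(7, 1) = 7
  H9 = MAX(1, 7) = 7
  B11 = MAX(7, 1) = 7
  A3 = MAX(7, 7) = 7
  E2 = ABS(7) = 7
  F7 = MIN(7, 7) = 7
  A12 = 7 - 7 = 0
  F5 = 0 * 7 = 0
  H7 = MIN(7, 0) = 0
  A11 = MIN(0, 0) = 0
  C6 = 7 - 0 = 7
  H5 = ABS(0) = 0
  E4 = MAX(0, 7) = 7

Propagation after the edit:
  D10: runs — E12 1->0; result 7 (same value as before).
  H9: runs — E12 1->0; result 7 (same value as before).
  B11: runs — E12 1->0; result 7 (same value as before).
  A3: checked — values it read are unchanged (B11 unchanged, D10 unchanged); reused cached 7 without running.
  E2: checked — values it read are unchanged (A3 unchanged); reused cached 7 without running.
  F7: checked — values it read are unchanged (H9 unchanged, E2 unchanged); reused cached 7 without running.
  A12: checked — values it read are unchanged (F7 unchanged, E2 unchanged); reused cached 0 without running.
  F5: checked — values it read are unchanged (A12 unchanged, G8 unchanged); reused cached 0 without running.
  H7: checked — values it read are unchanged (F7 unchanged, F5 unchanged); reused cached 0 without running.
  A11: checked — values it read are unchanged (F5 unchanged, H7 unchanged); reused cached 0 without running.
  C6: checked — values it read are unchanged (E2 unchanged, H7 unchanged); reused cached 7 without running.
  H5: checked — values it read are unchanged (A11 unchanged); reused cached 0 without running.
  E4: checked — values it read are unchanged (H5 unchanged, C6 unchanged); reused cached 7 without running.

Key observation: the cutoff stops propagation at A3 — its inputs' values are unchanged, so it reuses its cache.

New value of E4: 7.
Formula cells that run: B11, D10, H9 — 3 in total.
Values that change: E12.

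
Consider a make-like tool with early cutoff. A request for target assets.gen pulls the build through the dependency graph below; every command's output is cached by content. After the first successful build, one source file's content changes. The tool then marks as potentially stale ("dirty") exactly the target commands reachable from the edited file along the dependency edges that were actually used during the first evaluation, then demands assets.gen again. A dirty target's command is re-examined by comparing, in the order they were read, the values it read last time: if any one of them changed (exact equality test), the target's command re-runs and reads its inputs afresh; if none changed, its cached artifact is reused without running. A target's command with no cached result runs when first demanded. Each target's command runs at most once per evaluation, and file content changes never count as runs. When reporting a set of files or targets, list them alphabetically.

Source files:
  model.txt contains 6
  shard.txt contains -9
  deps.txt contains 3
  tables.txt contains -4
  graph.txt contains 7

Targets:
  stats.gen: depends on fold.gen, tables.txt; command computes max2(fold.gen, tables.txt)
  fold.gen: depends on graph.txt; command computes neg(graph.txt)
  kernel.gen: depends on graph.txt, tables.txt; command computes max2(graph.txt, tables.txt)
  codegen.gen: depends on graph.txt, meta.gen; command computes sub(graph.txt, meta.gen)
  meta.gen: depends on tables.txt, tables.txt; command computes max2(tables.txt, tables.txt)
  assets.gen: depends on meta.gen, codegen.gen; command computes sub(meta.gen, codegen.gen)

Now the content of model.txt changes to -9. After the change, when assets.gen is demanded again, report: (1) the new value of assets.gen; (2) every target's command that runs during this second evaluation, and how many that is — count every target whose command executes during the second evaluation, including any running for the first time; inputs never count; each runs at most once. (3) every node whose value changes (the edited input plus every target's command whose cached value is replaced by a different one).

Demanding assets.gen again yields -15.
0 target commands run: none.
The nodes whose values change: model.txt.
Note the shortcut — nothing in the graph depends on model.txt at all, so no recomputation happens.

First demand of the output computes:
  meta.gen = max2(-4, -4) = -4
  codegen.gen = sub(7, -4) = 11
  assets.gen = sub(-4, 11) = -15

After the edit, cleaning proceeds:
  no node depends on model.txt at all; the second demand re-runs nothing.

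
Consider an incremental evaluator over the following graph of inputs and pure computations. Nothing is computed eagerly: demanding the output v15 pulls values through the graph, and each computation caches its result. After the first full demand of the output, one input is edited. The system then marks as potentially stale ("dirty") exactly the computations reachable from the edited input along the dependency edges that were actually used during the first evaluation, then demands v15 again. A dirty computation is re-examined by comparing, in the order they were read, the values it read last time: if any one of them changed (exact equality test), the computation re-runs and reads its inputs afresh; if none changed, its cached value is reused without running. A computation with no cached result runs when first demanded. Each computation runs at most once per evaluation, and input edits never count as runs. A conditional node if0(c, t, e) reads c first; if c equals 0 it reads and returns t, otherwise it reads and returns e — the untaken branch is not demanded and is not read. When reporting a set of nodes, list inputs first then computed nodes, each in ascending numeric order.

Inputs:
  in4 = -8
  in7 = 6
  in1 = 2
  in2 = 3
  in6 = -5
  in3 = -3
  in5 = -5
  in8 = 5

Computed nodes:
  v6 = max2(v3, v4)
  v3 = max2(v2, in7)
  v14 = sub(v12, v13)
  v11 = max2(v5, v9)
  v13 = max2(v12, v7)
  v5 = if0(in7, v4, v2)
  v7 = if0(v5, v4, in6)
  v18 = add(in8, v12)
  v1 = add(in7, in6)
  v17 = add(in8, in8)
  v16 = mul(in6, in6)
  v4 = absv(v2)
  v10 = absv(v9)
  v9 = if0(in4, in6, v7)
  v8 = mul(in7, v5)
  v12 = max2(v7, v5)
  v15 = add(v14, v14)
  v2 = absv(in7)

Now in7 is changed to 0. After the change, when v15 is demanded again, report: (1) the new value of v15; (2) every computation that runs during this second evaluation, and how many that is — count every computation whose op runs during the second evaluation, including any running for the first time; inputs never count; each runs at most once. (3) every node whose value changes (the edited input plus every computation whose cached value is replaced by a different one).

Initial pass — values computed on the first demand:
  v2 = absv(6) = 6
  v5 = if0(in7=6 -> else branch v2) = 6
  v7 = if0(v5=6 -> else branch in6) = -5
  v12 = max2(-5, 6) = 6
  v13 = max2(6, -5) = 6
  v14 = sub(6, 6) = 0
  v15 = add(0, 0) = 0

Second demand — change propagation:
  v2: re-runs because in7 6->0; new result 0.
  v4: newly demanded (no cache) — executes and yields 0.
  v5: re-runs because in7 6->0; v2 6->0; new result 0.
  v7: re-runs because v5 6->0; new result 0.
  v12: re-runs because v7 -5->0; v5 6->0; new result 0.
  v13: re-runs because v12 6->0; v7 -5->0; new result 0.
  v14: re-runs because v12 6->0; v13 6->0; new result 0 (unchanged).
  v15: re-examined; everything it read last time is the same (v14 unchanged, v14 unchanged) — cache 0 kept, no run.

The important point: the flipped condition pulls in fresh nodes; v4 runs for the first time.

v15 now evaluates to 0.
Run set: v2, v4, v5, v7, v12, v13, v14 (7 run).
Changed values: in7, v2, v5, v7, v12, v13.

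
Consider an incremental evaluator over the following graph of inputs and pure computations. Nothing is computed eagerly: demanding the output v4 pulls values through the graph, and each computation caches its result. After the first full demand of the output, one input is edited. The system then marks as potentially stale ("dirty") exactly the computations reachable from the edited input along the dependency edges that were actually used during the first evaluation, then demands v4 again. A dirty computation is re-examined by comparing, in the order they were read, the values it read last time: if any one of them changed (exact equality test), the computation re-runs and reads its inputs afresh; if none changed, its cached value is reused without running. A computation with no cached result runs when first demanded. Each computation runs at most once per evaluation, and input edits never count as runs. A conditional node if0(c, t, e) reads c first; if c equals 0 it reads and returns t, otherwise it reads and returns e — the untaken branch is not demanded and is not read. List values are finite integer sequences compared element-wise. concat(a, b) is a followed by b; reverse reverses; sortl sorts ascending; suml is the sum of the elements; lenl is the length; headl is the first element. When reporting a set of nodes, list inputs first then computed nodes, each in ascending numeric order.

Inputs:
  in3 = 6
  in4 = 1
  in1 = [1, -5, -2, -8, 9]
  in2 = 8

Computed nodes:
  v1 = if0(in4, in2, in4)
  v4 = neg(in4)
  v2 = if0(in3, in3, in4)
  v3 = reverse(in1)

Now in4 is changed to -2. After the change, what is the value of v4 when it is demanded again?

v4 now evaluates to 2.

Initial pass — values computed on the first demand:
  v4 = neg(1) = -1

Second demand — change propagation:
  v4: re-runs because in4 1->-2; new result 2.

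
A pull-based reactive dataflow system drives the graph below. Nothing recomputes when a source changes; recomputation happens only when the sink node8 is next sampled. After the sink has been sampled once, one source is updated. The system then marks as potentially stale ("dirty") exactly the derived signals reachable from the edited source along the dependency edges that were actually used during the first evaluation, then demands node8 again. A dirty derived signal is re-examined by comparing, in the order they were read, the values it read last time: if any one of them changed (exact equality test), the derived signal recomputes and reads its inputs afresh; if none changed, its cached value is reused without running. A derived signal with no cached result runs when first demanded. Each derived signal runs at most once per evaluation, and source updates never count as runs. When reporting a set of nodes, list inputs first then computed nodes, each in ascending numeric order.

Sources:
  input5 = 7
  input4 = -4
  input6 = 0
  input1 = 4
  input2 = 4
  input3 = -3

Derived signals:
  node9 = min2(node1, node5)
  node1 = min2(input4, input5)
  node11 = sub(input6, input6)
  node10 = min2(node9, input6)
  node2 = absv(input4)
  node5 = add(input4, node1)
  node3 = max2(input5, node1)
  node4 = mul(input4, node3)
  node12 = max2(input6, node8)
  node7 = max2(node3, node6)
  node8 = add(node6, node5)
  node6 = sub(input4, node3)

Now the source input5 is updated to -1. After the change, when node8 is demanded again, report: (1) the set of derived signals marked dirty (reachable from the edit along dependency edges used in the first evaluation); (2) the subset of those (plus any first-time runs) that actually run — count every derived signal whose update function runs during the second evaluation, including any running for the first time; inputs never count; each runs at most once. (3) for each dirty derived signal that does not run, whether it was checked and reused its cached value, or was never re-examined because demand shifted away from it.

Marked dirty: node1, node3, node5, node6, node8.
Derived signals that run: node1, node3, node6, node8 — 4 in total.
Checked but reused from cache: node5.
Key observation: the cutoff stops propagation at node5 — its inputs' values are unchanged, so it reuses its cache.

First evaluation (everything demanded from the output):
  node1 = min2(-4, 7) = -4
  node3 = max2(7, -4) = 7
  node5 = add(-4, -4) = -8
  node6 = sub(-4, 7) = -11
  node8 = add(-11, -8) = -19

Propagation after the edit:
  node1: runs — input5 7->-1; result -4 (same value as before).
  node3: runs — input5 7->-1; result -1.
  node5: checked — values it read are unchanged (input4 unchanged, node1 unchanged); reused cached -8 without running.
  node6: runs — node3 7->-1; result -3.
  node8: runs — node6 -11->-3; result -11.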